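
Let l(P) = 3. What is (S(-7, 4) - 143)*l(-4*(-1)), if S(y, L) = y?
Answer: -450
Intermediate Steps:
(S(-7, 4) - 143)*l(-4*(-1)) = (-7 - 143)*3 = -150*3 = -450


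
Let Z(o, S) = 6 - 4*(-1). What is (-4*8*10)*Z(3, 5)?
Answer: -3200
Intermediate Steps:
Z(o, S) = 10 (Z(o, S) = 6 + 4 = 10)
(-4*8*10)*Z(3, 5) = (-4*8*10)*10 = -32*10*10 = -320*10 = -3200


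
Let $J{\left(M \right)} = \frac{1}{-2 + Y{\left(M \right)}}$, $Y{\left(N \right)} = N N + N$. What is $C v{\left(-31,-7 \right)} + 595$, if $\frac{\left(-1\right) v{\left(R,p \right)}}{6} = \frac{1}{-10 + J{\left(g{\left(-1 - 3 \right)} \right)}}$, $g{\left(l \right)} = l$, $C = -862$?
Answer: $\frac{2395}{33} \approx 72.576$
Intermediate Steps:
$Y{\left(N \right)} = N + N^{2}$ ($Y{\left(N \right)} = N^{2} + N = N + N^{2}$)
$J{\left(M \right)} = \frac{1}{-2 + M \left(1 + M\right)}$
$v{\left(R,p \right)} = \frac{20}{33}$ ($v{\left(R,p \right)} = - \frac{6}{-10 + \frac{1}{-2 + \left(-1 - 3\right) \left(1 - 4\right)}} = - \frac{6}{-10 + \frac{1}{-2 - 4 \left(1 - 4\right)}} = - \frac{6}{-10 + \frac{1}{-2 - -12}} = - \frac{6}{-10 + \frac{1}{-2 + 12}} = - \frac{6}{-10 + \frac{1}{10}} = - \frac{6}{- \frac{99}{10}} = \left(-6\right) \left(- \frac{10}{99}\right) = \frac{20}{33}$)
$C v{\left(-31,-7 \right)} + 595 = \left(-862\right) \frac{20}{33} + 595 = - \frac{17240}{33} + 595 = \frac{2395}{33}$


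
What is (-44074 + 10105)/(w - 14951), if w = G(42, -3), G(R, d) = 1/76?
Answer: 2581644/1136275 ≈ 2.2720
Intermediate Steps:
G(R, d) = 1/76
w = 1/76 ≈ 0.013158
(-44074 + 10105)/(w - 14951) = (-44074 + 10105)/(1/76 - 14951) = -33969/(-1136275/76) = -33969*(-76/1136275) = 2581644/1136275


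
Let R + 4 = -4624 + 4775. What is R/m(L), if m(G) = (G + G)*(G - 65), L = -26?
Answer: 21/676 ≈ 0.031065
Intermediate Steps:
m(G) = 2*G*(-65 + G) (m(G) = (2*G)*(-65 + G) = 2*G*(-65 + G))
R = 147 (R = -4 + (-4624 + 4775) = -4 + 151 = 147)
R/m(L) = 147/((2*(-26)*(-65 - 26))) = 147/((2*(-26)*(-91))) = 147/4732 = 147*(1/4732) = 21/676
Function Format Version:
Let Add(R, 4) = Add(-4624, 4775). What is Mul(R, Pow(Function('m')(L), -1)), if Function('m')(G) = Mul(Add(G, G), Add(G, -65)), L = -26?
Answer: Rational(21, 676) ≈ 0.031065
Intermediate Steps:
Function('m')(G) = Mul(2, G, Add(-65, G)) (Function('m')(G) = Mul(Mul(2, G), Add(-65, G)) = Mul(2, G, Add(-65, G)))
R = 147 (R = Add(-4, Add(-4624, 4775)) = Add(-4, 151) = 147)
Mul(R, Pow(Function('m')(L), -1)) = Mul(147, Pow(Mul(2, -26, Add(-65, -26)), -1)) = Mul(147, Pow(Mul(2, -26, -91), -1)) = Mul(147, Pow(4732, -1)) = Mul(147, Rational(1, 4732)) = Rational(21, 676)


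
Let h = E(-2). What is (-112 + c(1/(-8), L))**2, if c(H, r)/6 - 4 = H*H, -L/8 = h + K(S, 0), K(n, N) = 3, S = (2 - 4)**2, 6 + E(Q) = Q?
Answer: 7912969/1024 ≈ 7727.5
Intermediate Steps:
E(Q) = -6 + Q
h = -8 (h = -6 - 2 = -8)
S = 4 (S = (-2)**2 = 4)
L = 40 (L = -8*(-8 + 3) = -8*(-5) = 40)
c(H, r) = 24 + 6*H**2 (c(H, r) = 24 + 6*(H*H) = 24 + 6*H**2)
(-112 + c(1/(-8), L))**2 = (-112 + (24 + 6*(1/(-8))**2))**2 = (-112 + (24 + 6*(-1/8)**2))**2 = (-112 + (24 + 6*(1/64)))**2 = (-112 + (24 + 3/32))**2 = (-112 + 771/32)**2 = (-2813/32)**2 = 7912969/1024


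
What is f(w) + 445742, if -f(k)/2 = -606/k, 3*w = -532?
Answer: 59282777/133 ≈ 4.4574e+5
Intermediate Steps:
w = -532/3 (w = (⅓)*(-532) = -532/3 ≈ -177.33)
f(k) = 1212/k (f(k) = -(-1212)/k = 1212/k)
f(w) + 445742 = 1212/(-532/3) + 445742 = 1212*(-3/532) + 445742 = -909/133 + 445742 = 59282777/133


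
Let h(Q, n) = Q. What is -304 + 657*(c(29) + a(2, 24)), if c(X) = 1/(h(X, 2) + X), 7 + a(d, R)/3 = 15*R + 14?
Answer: 41937731/58 ≈ 7.2306e+5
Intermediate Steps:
a(d, R) = 21 + 45*R (a(d, R) = -21 + 3*(15*R + 14) = -21 + 3*(14 + 15*R) = -21 + (42 + 45*R) = 21 + 45*R)
c(X) = 1/(2*X) (c(X) = 1/(X + X) = 1/(2*X))
-304 + 657*(c(29) + a(2, 24)) = -304 + 657*((½)/29 + (21 + 45*24)) = -304 + 657*((½)*(1/29) + (21 + 1080)) = -304 + 657*(1/58 + 1101) = -304 + 657*(63859/58) = -304 + 41955363/58 = 41937731/58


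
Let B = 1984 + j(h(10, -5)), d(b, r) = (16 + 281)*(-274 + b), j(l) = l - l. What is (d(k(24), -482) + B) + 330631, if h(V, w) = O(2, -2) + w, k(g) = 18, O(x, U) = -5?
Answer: 256583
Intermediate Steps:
h(V, w) = -5 + w
j(l) = 0
d(b, r) = -81378 + 297*b (d(b, r) = 297*(-274 + b) = -81378 + 297*b)
B = 1984 (B = 1984 + 0 = 1984)
(d(k(24), -482) + B) + 330631 = ((-81378 + 297*18) + 1984) + 330631 = ((-81378 + 5346) + 1984) + 330631 = (-76032 + 1984) + 330631 = -74048 + 330631 = 256583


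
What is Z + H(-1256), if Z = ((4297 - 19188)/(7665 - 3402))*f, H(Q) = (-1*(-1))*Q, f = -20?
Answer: -5056508/4263 ≈ -1186.1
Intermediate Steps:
H(Q) = Q (H(Q) = 1*Q = Q)
Z = 297820/4263 (Z = ((4297 - 19188)/(7665 - 3402))*(-20) = -14891/4263*(-20) = 297820/4263 ≈ 69.862)
Z + H(-1256) = 297820/4263 - 1256 = -5056508/4263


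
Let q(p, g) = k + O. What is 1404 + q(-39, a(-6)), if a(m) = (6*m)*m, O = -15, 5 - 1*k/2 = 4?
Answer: 1391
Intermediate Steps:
k = 2 (k = 10 - 2*4 = 10 - 8 = 2)
a(m) = 6*m²
q(p, g) = -13 (q(p, g) = 2 - 15 = -13)
1404 + q(-39, a(-6)) = 1404 - 13 = 1391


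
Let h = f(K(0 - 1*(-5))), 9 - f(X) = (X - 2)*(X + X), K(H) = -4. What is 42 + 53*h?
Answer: -2025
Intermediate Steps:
f(X) = 9 - 2*X*(-2 + X) (f(X) = 9 - (X - 2)*(X + X) = 9 - (-2 + X)*2*X = 9 - 2*X*(-2 + X))
h = -39 (h = 9 - 2*(-4)² + 4*(-4) = 9 - 2*16 - 16 = 9 - 32 - 16 = -39)
42 + 53*h = 42 + 53*(-39) = 42 - 2067 = -2025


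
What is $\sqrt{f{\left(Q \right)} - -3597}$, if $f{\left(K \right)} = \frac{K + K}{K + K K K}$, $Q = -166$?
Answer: $\frac{\sqrt{2731519586767}}{27557} \approx 59.975$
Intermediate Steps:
$f{\left(K \right)} = \frac{2 K}{K + K^{3}}$ ($f{\left(K \right)} = \frac{2 K}{K + K^{2} K} = \frac{2 K}{K + K^{3}}$)
$\sqrt{f{\left(Q \right)} - -3597} = \sqrt{\frac{2}{1 + \left(-166\right)^{2}} - -3597} = \sqrt{\frac{2}{1 + 27556} + 3597} = \sqrt{\frac{2}{27557} + 3597} = \sqrt{\frac{99122531}{27557}} = \frac{\sqrt{2731519586767}}{27557}$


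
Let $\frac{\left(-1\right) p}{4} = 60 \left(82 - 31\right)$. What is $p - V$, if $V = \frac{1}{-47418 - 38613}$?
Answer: $- \frac{1053019439}{86031} \approx -12240.0$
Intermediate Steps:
$p = -12240$ ($p = - 4 \cdot 60 \left(82 - 31\right) = - 4 \cdot 60 \cdot 51 = \left(-4\right) 3060 = -12240$)
$V = - \frac{1}{86031}$ ($V = \frac{1}{-86031} = - \frac{1}{86031} \approx -1.1624 \cdot 10^{-5}$)
$p - V = -12240 - - \frac{1}{86031} = -12240 + \frac{1}{86031} = - \frac{1053019439}{86031}$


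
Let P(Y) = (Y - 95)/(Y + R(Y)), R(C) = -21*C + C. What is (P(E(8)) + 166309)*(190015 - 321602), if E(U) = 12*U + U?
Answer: -43242985124525/1976 ≈ -2.1884e+10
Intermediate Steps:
E(U) = 13*U
R(C) = -20*C
P(Y) = -(-95 + Y)/(19*Y) (P(Y) = (Y - 95)/(Y - 20*Y) = (-95 + Y)/((-19*Y)) = (-95 + Y)*(-1/(19*Y)) = -(-95 + Y)/(19*Y))
(P(E(8)) + 166309)*(190015 - 321602) = ((95 - 13*8)/(19*((13*8))) + 166309)*(190015 - 321602) = ((1/19)*(95 - 1*104)/104 + 166309)*(-131587) = ((1/19)*(1/104)*(95 - 104) + 166309)*(-131587) = ((1/19)*(1/104)*(-9) + 166309)*(-131587) = (-9/1976 + 166309)*(-131587) = (328626575/1976)*(-131587) = -43242985124525/1976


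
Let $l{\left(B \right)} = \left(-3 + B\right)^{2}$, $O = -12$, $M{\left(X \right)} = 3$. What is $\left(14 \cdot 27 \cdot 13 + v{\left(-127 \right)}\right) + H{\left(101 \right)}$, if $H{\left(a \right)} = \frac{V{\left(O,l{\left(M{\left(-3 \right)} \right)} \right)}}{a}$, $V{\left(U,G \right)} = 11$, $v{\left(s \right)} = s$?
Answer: $\frac{483498}{101} \approx 4787.1$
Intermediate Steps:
$H{\left(a \right)} = \frac{11}{a}$
$\left(14 \cdot 27 \cdot 13 + v{\left(-127 \right)}\right) + H{\left(101 \right)} = \left(14 \cdot 27 \cdot 13 - 127\right) + \frac{11}{101} = \left(378 \cdot 13 - 127\right) + 11 \cdot \frac{1}{101} = \left(4914 - 127\right) + \frac{11}{101} = 4787 + \frac{11}{101} = \frac{483498}{101}$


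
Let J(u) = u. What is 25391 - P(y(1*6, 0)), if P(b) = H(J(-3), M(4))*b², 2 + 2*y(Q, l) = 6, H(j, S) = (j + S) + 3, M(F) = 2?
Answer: 25383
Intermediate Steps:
H(j, S) = 3 + S + j (H(j, S) = (S + j) + 3 = 3 + S + j)
y(Q, l) = 2 (y(Q, l) = -1 + (½)*6 = -1 + 3 = 2)
P(b) = 2*b² (P(b) = (3 + 2 - 3)*b² = 2*b²)
25391 - P(y(1*6, 0)) = 25391 - 2*2² = 25391 - 2*4 = 25391 - 1*8 = 25391 - 8 = 25383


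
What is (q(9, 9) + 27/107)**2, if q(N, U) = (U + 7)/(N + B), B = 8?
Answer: 4713241/3308761 ≈ 1.4245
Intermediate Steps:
q(N, U) = (7 + U)/(8 + N) (q(N, U) = (U + 7)/(N + 8) = (7 + U)/(8 + N))
(q(9, 9) + 27/107)**2 = ((7 + 9)/(8 + 9) + 27/107)**2 = (16/17 + 27*(1/107))**2 = ((1/17)*16 + 27/107)**2 = (16/17 + 27/107)**2 = (2171/1819)**2 = 4713241/3308761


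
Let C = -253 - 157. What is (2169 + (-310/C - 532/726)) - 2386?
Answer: -3229264/14883 ≈ -216.98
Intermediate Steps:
C = -410
(2169 + (-310/C - 532/726)) - 2386 = (2169 + (-310/(-410) - 532/726)) - 2386 = (2169 + (-310*(-1/410) - 532*1/726)) - 2386 = (2169 + (31/41 - 266/363)) - 2386 = (2169 + 347/14883) - 2386 = 32281574/14883 - 2386 = -3229264/14883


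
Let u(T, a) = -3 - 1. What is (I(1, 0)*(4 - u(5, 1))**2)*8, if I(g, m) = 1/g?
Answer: 512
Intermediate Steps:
I(g, m) = 1/g
u(T, a) = -4
(I(1, 0)*(4 - u(5, 1))**2)*8 = ((4 - 1*(-4))**2/1)*8 = (1*(4 + 4)**2)*8 = (1*8**2)*8 = (1*64)*8 = 64*8 = 512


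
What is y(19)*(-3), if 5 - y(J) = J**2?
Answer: 1068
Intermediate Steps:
y(J) = 5 - J**2
y(19)*(-3) = (5 - 1*19**2)*(-3) = (5 - 1*361)*(-3) = (5 - 361)*(-3) = -356*(-3) = 1068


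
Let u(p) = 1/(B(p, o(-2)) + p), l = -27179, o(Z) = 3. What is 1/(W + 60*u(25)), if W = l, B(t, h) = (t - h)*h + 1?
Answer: -23/625102 ≈ -3.6794e-5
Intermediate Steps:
B(t, h) = 1 + h*(t - h) (B(t, h) = h*(t - h) + 1 = 1 + h*(t - h))
u(p) = 1/(-8 + 4*p) (u(p) = 1/((1 - 1*3² + 3*p) + p) = 1/((1 - 1*9 + 3*p) + p) = 1/((1 - 9 + 3*p) + p) = 1/((-8 + 3*p) + p) = 1/(-8 + 4*p))
W = -27179
1/(W + 60*u(25)) = 1/(-27179 + 60*(1/(4*(-2 + 25)))) = 1/(-27179 + 60*((¼)/23)) = 1/(-27179 + 60*((¼)*(1/23))) = 1/(-27179 + 60*(1/92)) = 1/(-27179 + 15/23) = 1/(-625102/23) = -23/625102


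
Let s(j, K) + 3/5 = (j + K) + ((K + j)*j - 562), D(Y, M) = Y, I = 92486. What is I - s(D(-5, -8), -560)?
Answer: 453943/5 ≈ 90789.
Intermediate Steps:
s(j, K) = -2813/5 + K + j + j*(K + j) (s(j, K) = -⅗ + ((j + K) + ((K + j)*j - 562)) = -⅗ + ((K + j) + (j*(K + j) - 562)) = -⅗ + ((K + j) + (-562 + j*(K + j))) = -⅗ + (-562 + K + j + j*(K + j)) = -2813/5 + K + j + j*(K + j))
I - s(D(-5, -8), -560) = 92486 - (-2813/5 - 560 - 5 + (-5)² - 560*(-5)) = 92486 - (-2813/5 - 560 - 5 + 25 + 2800) = 92486 - 1*8487/5 = 92486 - 8487/5 = 453943/5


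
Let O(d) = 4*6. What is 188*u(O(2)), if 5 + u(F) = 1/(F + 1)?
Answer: -23312/25 ≈ -932.48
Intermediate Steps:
O(d) = 24
u(F) = -5 + 1/(1 + F) (u(F) = -5 + 1/(F + 1) = -5 + 1/(1 + F))
188*u(O(2)) = 188*((-4 - 5*24)/(1 + 24)) = 188*((-4 - 120)/25) = 188*((1/25)*(-124)) = 188*(-124/25) = -23312/25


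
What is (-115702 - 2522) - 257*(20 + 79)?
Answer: -143667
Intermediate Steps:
(-115702 - 2522) - 257*(20 + 79) = -118224 - 257*99 = -118224 - 1*25443 = -118224 - 25443 = -143667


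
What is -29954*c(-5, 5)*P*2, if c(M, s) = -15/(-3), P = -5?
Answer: 1497700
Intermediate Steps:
c(M, s) = 5 (c(M, s) = -15*(-1)/3 = -3*(-5/3) = 5)
-29954*c(-5, 5)*P*2 = -29954*5*(-5)*2 = -(-748850)*2 = -29954*(-50) = 1497700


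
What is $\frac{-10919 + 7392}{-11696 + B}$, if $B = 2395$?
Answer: $\frac{3527}{9301} \approx 0.37921$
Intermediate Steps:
$\frac{-10919 + 7392}{-11696 + B} = \frac{-10919 + 7392}{-11696 + 2395} = - \frac{3527}{-9301} = \left(-3527\right) \left(- \frac{1}{9301}\right) = \frac{3527}{9301}$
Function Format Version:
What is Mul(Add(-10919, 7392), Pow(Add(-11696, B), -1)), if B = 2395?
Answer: Rational(3527, 9301) ≈ 0.37921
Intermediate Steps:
Mul(Add(-10919, 7392), Pow(Add(-11696, B), -1)) = Mul(Add(-10919, 7392), Pow(Add(-11696, 2395), -1)) = Mul(-3527, Pow(-9301, -1)) = Mul(-3527, Rational(-1, 9301)) = Rational(3527, 9301)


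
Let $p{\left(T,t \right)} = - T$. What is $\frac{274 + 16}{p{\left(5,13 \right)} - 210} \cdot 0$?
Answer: $0$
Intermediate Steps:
$\frac{274 + 16}{p{\left(5,13 \right)} - 210} \cdot 0 = \frac{274 + 16}{\left(-1\right) 5 - 210} \cdot 0 = \frac{290}{-5 - 210} \cdot 0 = \frac{290}{-215} \cdot 0 = 290 \left(- \frac{1}{215}\right) 0 = \left(- \frac{58}{43}\right) 0 = 0$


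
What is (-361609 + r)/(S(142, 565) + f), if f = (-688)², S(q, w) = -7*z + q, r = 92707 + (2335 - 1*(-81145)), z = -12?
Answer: -92711/236785 ≈ -0.39154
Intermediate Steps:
r = 176187 (r = 92707 + (2335 + 81145) = 92707 + 83480 = 176187)
S(q, w) = 84 + q (S(q, w) = -7*(-12) + q = 84 + q)
f = 473344
(-361609 + r)/(S(142, 565) + f) = (-361609 + 176187)/((84 + 142) + 473344) = -185422/(226 + 473344) = -185422/473570 = -185422*1/473570 = -92711/236785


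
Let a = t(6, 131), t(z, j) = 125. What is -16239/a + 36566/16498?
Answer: -131670136/1031125 ≈ -127.70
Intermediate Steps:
a = 125
-16239/a + 36566/16498 = -16239/125 + 36566/16498 = -16239*1/125 + 36566*(1/16498) = -16239/125 + 18283/8249 = -131670136/1031125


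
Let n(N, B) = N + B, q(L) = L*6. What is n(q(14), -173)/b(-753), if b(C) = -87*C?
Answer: -89/65511 ≈ -0.0013586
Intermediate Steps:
q(L) = 6*L
n(N, B) = B + N
n(q(14), -173)/b(-753) = (-173 + 6*14)/((-87*(-753))) = (-173 + 84)/65511 = -89*1/65511 = -89/65511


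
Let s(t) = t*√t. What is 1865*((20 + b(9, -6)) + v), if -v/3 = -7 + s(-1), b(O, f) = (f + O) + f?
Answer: 70870 + 5595*I ≈ 70870.0 + 5595.0*I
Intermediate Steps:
b(O, f) = O + 2*f (b(O, f) = (O + f) + f = O + 2*f)
s(t) = t^(3/2)
v = 21 + 3*I (v = -3*(-7 + (-1)^(3/2)) = -3*(-7 - I) = 21 + 3*I ≈ 21.0 + 3.0*I)
1865*((20 + b(9, -6)) + v) = 1865*((20 + (9 + 2*(-6))) + (21 + 3*I)) = 1865*((20 + (9 - 12)) + (21 + 3*I)) = 1865*((20 - 3) + (21 + 3*I)) = 1865*(17 + (21 + 3*I)) = 1865*(38 + 3*I) = 70870 + 5595*I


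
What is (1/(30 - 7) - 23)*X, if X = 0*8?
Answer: 0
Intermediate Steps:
X = 0
(1/(30 - 7) - 23)*X = (1/(30 - 7) - 23)*0 = (1/23 - 23)*0 = -528/23*0 = 0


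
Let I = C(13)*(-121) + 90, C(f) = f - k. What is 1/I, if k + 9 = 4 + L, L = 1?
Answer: -1/1967 ≈ -0.00050839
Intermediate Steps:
k = -4 (k = -9 + (4 + 1) = -9 + 5 = -4)
C(f) = 4 + f (C(f) = f - 1*(-4) = f + 4 = 4 + f)
I = -1967 (I = (4 + 13)*(-121) + 90 = 17*(-121) + 90 = -2057 + 90 = -1967)
1/I = 1/(-1967) = -1/1967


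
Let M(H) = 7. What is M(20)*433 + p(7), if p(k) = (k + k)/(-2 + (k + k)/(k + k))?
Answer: 3017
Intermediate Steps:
p(k) = -2*k (p(k) = (2*k)/(-2 + (2*k)/((2*k))) = (2*k)/(-2 + (2*k)*(1/(2*k))) = (2*k)/(-2 + 1) = (2*k)/(-1) = (2*k)*(-1) = -2*k)
M(20)*433 + p(7) = 7*433 - 2*7 = 3031 - 14 = 3017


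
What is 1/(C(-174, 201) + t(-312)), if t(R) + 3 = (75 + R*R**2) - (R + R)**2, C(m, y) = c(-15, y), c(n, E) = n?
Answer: -1/30760647 ≈ -3.2509e-8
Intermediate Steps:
C(m, y) = -15
t(R) = 72 + R**3 - 4*R**2 (t(R) = -3 + ((75 + R*R**2) - (R + R)**2) = -3 + ((75 + R**3) - (2*R)**2) = -3 + ((75 + R**3) - 4*R**2) = -3 + (75 + R**3 - 4*R**2) = 72 + R**3 - 4*R**2)
1/(C(-174, 201) + t(-312)) = 1/(-15 + (72 + (-312)**3 - 4*(-312)**2)) = 1/(-15 + (72 - 30371328 - 4*97344)) = 1/(-15 + (72 - 30371328 - 389376)) = 1/(-15 - 30760632) = 1/(-30760647) = -1/30760647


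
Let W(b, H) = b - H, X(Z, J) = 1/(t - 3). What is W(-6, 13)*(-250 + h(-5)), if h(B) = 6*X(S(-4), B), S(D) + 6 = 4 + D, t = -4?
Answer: 33364/7 ≈ 4766.3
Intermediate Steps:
S(D) = -2 + D (S(D) = -6 + (4 + D) = -2 + D)
X(Z, J) = -⅐ (X(Z, J) = 1/(-4 - 3) = 1/(-7) = -⅐)
h(B) = -6/7 (h(B) = 6*(-⅐) = -6/7)
W(-6, 13)*(-250 + h(-5)) = (-6 - 1*13)*(-250 - 6/7) = (-6 - 13)*(-1756/7) = -19*(-1756/7) = 33364/7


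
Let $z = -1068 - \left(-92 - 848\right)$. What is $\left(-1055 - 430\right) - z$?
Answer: $-1357$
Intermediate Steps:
$z = -128$ ($z = -1068 - -940 = -1068 + 940 = -128$)
$\left(-1055 - 430\right) - z = \left(-1055 - 430\right) - -128 = -1485 + 128 = -1357$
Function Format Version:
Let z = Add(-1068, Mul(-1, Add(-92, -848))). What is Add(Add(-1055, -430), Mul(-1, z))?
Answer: -1357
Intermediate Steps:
z = -128 (z = Add(-1068, Mul(-1, -940)) = Add(-1068, 940) = -128)
Add(Add(-1055, -430), Mul(-1, z)) = Add(Add(-1055, -430), Mul(-1, -128)) = Add(-1485, 128) = -1357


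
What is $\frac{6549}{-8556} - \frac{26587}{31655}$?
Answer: $- \frac{144928989}{90280060} \approx -1.6053$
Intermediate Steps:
$\frac{6549}{-8556} - \frac{26587}{31655} = 6549 \left(- \frac{1}{8556}\right) - \frac{26587}{31655} = - \frac{2183}{2852} - \frac{26587}{31655} = - \frac{144928989}{90280060}$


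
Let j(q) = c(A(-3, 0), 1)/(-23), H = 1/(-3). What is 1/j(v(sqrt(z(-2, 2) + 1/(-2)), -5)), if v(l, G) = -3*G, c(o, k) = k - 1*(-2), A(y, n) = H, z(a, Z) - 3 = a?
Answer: -23/3 ≈ -7.6667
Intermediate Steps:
z(a, Z) = 3 + a
H = -1/3 ≈ -0.33333
A(y, n) = -1/3
c(o, k) = 2 + k (c(o, k) = k + 2 = 2 + k)
j(q) = -3/23 (j(q) = (2 + 1)/(-23) = 3*(-1/23) = -3/23)
1/j(v(sqrt(z(-2, 2) + 1/(-2)), -5)) = 1/(-3/23) = -23/3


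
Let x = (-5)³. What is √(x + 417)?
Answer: 2*√73 ≈ 17.088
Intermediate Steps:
x = -125
√(x + 417) = √(-125 + 417) = √292 = 2*√73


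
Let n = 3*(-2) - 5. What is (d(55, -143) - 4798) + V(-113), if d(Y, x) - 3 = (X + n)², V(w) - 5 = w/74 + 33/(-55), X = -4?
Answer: -1689837/370 ≈ -4567.1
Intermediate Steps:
n = -11 (n = -6 - 5 = -11)
V(w) = 22/5 + w/74 (V(w) = 5 + (w/74 + 33/(-55)) = 5 + (w*(1/74) + 33*(-1/55)) = 5 + (w/74 - ⅗) = 5 + (-⅗ + w/74) = 22/5 + w/74)
d(Y, x) = 228 (d(Y, x) = 3 + (-4 - 11)² = 3 + (-15)² = 3 + 225 = 228)
(d(55, -143) - 4798) + V(-113) = (228 - 4798) + (22/5 + (1/74)*(-113)) = -4570 + (22/5 - 113/74) = -4570 + 1063/370 = -1689837/370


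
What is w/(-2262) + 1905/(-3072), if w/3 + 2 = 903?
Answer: -700707/386048 ≈ -1.8151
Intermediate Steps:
w = 2703 (w = -6 + 3*903 = -6 + 2709 = 2703)
w/(-2262) + 1905/(-3072) = 2703/(-2262) + 1905/(-3072) = 2703*(-1/2262) + 1905*(-1/3072) = -901/754 - 635/1024 = -700707/386048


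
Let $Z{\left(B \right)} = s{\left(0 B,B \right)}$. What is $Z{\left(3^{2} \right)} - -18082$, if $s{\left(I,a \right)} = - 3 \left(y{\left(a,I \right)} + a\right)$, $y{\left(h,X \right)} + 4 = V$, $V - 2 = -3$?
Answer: $18070$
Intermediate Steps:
$V = -1$ ($V = 2 - 3 = -1$)
$y{\left(h,X \right)} = -5$ ($y{\left(h,X \right)} = -4 - 1 = -5$)
$s{\left(I,a \right)} = 15 - 3 a$ ($s{\left(I,a \right)} = - 3 \left(-5 + a\right) = 15 - 3 a$)
$Z{\left(B \right)} = 15 - 3 B$
$Z{\left(3^{2} \right)} - -18082 = \left(15 - 3 \cdot 3^{2}\right) - -18082 = \left(15 - 27\right) + 18082 = -12 + 18082 = 18070$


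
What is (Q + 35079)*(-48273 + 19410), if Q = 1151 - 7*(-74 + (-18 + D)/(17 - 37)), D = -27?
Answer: -4240811727/4 ≈ -1.0602e+9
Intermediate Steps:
Q = 6613/4 (Q = 1151 - 7*(-74 + (-18 - 27)/(17 - 37)) = 1151 - 7*(-74 - 45/(-20)) = 1151 - 7*(-74 - 45*(-1/20)) = 1151 - 7*(-74 + 9/4) = 1151 - 7*(-287)/4 = 1151 - 1*(-2009/4) = 1151 + 2009/4 = 6613/4 ≈ 1653.3)
(Q + 35079)*(-48273 + 19410) = (6613/4 + 35079)*(-48273 + 19410) = (146929/4)*(-28863) = -4240811727/4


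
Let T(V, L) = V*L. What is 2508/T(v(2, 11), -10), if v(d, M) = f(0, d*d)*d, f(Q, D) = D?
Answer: -627/20 ≈ -31.350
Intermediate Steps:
v(d, M) = d**3 (v(d, M) = (d*d)*d = d**2*d = d**3)
T(V, L) = L*V
2508/T(v(2, 11), -10) = 2508/((-10*2**3)) = 2508/((-10*8)) = 2508/(-80) = 2508*(-1/80) = -627/20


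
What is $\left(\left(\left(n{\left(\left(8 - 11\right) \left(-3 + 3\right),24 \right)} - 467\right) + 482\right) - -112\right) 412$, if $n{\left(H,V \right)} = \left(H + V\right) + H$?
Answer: $62212$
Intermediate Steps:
$n{\left(H,V \right)} = V + 2 H$
$\left(\left(\left(n{\left(\left(8 - 11\right) \left(-3 + 3\right),24 \right)} - 467\right) + 482\right) - -112\right) 412 = \left(\left(\left(\left(24 + 2 \left(8 - 11\right) \left(-3 + 3\right)\right) - 467\right) + 482\right) - -112\right) 412 = \left(\left(\left(\left(24 + 2 \left(\left(-3\right) 0\right)\right) - 467\right) + 482\right) + 112\right) 412 = \left(\left(\left(\left(24 + 2 \cdot 0\right) - 467\right) + 482\right) + 112\right) 412 = \left(\left(\left(\left(24 + 0\right) - 467\right) + 482\right) + 112\right) 412 = \left(\left(\left(24 - 467\right) + 482\right) + 112\right) 412 = \left(\left(-443 + 482\right) + 112\right) 412 = \left(39 + 112\right) 412 = 151 \cdot 412 = 62212$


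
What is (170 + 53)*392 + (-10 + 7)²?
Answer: 87425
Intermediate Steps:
(170 + 53)*392 + (-10 + 7)² = 223*392 + (-3)² = 87416 + 9 = 87425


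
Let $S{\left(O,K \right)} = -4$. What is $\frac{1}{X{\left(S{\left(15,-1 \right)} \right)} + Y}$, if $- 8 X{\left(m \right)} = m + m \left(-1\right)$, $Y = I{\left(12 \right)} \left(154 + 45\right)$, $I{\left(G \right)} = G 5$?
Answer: $\frac{1}{11940} \approx 8.3752 \cdot 10^{-5}$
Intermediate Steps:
$I{\left(G \right)} = 5 G$
$Y = 11940$ ($Y = 5 \cdot 12 \left(154 + 45\right) = 60 \cdot 199 = 11940$)
$X{\left(m \right)} = 0$ ($X{\left(m \right)} = - \frac{m + m \left(-1\right)}{8} = - \frac{m - m}{8} = \left(- \frac{1}{8}\right) 0 = 0$)
$\frac{1}{X{\left(S{\left(15,-1 \right)} \right)} + Y} = \frac{1}{0 + 11940} = \frac{1}{11940}$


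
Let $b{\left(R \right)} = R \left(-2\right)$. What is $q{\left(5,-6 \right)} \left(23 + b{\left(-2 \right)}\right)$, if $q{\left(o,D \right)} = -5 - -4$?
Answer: $-27$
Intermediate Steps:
$b{\left(R \right)} = - 2 R$
$q{\left(o,D \right)} = -1$ ($q{\left(o,D \right)} = -5 + 4 = -1$)
$q{\left(5,-6 \right)} \left(23 + b{\left(-2 \right)}\right) = - (23 - -4) = - (23 + 4) = \left(-1\right) 27 = -27$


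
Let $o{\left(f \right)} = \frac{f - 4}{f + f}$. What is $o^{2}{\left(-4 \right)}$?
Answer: $1$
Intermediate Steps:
$o{\left(f \right)} = \frac{-4 + f}{2 f}$
$o^{2}{\left(-4 \right)} = \left(\frac{-4 - 4}{2 \left(-4\right)}\right)^{2} = \left(\frac{1}{2} \left(- \frac{1}{4}\right) \left(-8\right)\right)^{2} = 1^{2} = 1$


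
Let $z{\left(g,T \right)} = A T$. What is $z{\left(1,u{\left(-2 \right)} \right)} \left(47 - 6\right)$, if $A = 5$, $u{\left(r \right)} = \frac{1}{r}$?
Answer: $- \frac{205}{2} \approx -102.5$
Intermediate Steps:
$z{\left(g,T \right)} = 5 T$
$z{\left(1,u{\left(-2 \right)} \right)} \left(47 - 6\right) = \frac{5}{-2} \left(47 - 6\right) = 5 \left(- \frac{1}{2}\right) 41 = \left(- \frac{5}{2}\right) 41 = - \frac{205}{2}$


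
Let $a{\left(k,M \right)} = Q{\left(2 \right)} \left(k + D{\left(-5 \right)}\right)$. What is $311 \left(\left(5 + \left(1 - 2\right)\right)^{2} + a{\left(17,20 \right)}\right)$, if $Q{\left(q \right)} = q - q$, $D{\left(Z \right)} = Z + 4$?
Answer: $4976$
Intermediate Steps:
$D{\left(Z \right)} = 4 + Z$
$Q{\left(q \right)} = 0$
$a{\left(k,M \right)} = 0$ ($a{\left(k,M \right)} = 0 \left(k + \left(4 - 5\right)\right) = 0 \left(k - 1\right) = 0 \left(-1 + k\right) = 0$)
$311 \left(\left(5 + \left(1 - 2\right)\right)^{2} + a{\left(17,20 \right)}\right) = 311 \left(\left(5 + \left(1 - 2\right)\right)^{2} + 0\right) = 311 \left(\left(5 - 1\right)^{2} + 0\right) = 311 \left(4^{2} + 0\right) = 311 \left(16 + 0\right) = 311 \cdot 16 = 4976$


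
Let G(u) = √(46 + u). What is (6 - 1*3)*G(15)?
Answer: 3*√61 ≈ 23.431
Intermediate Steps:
(6 - 1*3)*G(15) = (6 - 1*3)*√(46 + 15) = (6 - 3)*√61 = 3*√61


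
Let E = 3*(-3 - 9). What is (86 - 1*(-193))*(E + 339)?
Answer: 84537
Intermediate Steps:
E = -36 (E = 3*(-12) = -36)
(86 - 1*(-193))*(E + 339) = (86 - 1*(-193))*(-36 + 339) = (86 + 193)*303 = 279*303 = 84537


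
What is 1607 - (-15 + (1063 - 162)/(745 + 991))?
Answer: 2814891/1736 ≈ 1621.5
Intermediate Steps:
1607 - (-15 + (1063 - 162)/(745 + 991)) = 1607 - (-15 + 901/1736) = 1607 - 1*(-25139/1736) = 1607 + 25139/1736 = 2814891/1736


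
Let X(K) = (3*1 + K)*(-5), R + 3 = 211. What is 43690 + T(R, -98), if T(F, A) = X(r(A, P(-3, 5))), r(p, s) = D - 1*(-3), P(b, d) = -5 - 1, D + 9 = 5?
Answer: 43680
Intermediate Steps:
D = -4 (D = -9 + 5 = -4)
R = 208 (R = -3 + 211 = 208)
P(b, d) = -6
r(p, s) = -1 (r(p, s) = -4 - 1*(-3) = -4 + 3 = -1)
X(K) = -15 - 5*K (X(K) = (3 + K)*(-5) = -15 - 5*K)
T(F, A) = -10 (T(F, A) = -15 - 5*(-1) = -15 + 5 = -10)
43690 + T(R, -98) = 43690 - 10 = 43680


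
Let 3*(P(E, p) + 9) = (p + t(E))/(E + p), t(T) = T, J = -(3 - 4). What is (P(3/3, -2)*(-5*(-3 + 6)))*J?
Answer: 130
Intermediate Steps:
J = 1 (J = -1*(-1) = 1)
P(E, p) = -26/3 (P(E, p) = -9 + ((p + E)/(E + p))/3 = -9 + ((E + p)/(E + p))/3 = -9 + (⅓)*1 = -9 + ⅓ = -26/3)
(P(3/3, -2)*(-5*(-3 + 6)))*J = -(-130)*(-3 + 6)/3*1 = -(-130)*3/3*1 = -26/3*(-15)*1 = 130*1 = 130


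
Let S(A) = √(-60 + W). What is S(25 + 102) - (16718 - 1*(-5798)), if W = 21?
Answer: -22516 + I*√39 ≈ -22516.0 + 6.245*I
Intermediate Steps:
S(A) = I*√39 (S(A) = √(-60 + 21) = √(-39) = I*√39)
S(25 + 102) - (16718 - 1*(-5798)) = I*√39 - (16718 - 1*(-5798)) = I*√39 - (16718 + 5798) = I*√39 - 1*22516 = I*√39 - 22516 = -22516 + I*√39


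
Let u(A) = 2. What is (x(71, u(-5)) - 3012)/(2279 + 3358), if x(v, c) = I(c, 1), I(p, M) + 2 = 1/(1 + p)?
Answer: -9041/16911 ≈ -0.53462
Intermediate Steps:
I(p, M) = -2 + 1/(1 + p)
x(v, c) = (-1 - 2*c)/(1 + c)
(x(71, u(-5)) - 3012)/(2279 + 3358) = ((-1 - 2*2)/(1 + 2) - 3012)/(2279 + 3358) = ((-1 - 4)/3 - 3012)/5637 = ((1/3)*(-5) - 3012)*(1/5637) = (-5/3 - 3012)*(1/5637) = -9041/3*1/5637 = -9041/16911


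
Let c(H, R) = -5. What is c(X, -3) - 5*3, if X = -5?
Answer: -20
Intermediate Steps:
c(X, -3) - 5*3 = -5 - 5*3 = -5 - 15 = -20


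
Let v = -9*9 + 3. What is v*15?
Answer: -1170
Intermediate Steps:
v = -78 (v = -81 + 3 = -78)
v*15 = -78*15 = -1170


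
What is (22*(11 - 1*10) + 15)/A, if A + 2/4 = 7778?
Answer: 74/15555 ≈ 0.0047573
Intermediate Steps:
A = 15555/2 (A = -½ + 7778 = 15555/2 ≈ 7777.5)
(22*(11 - 1*10) + 15)/A = (22*(11 - 1*10) + 15)/(15555/2) = (22*(11 - 10) + 15)*(2/15555) = (22*1 + 15)*(2/15555) = (22 + 15)*(2/15555) = 37*(2/15555) = 74/15555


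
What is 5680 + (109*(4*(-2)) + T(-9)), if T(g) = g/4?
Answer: 19223/4 ≈ 4805.8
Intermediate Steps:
T(g) = g/4 (T(g) = g*(1/4) = g/4)
5680 + (109*(4*(-2)) + T(-9)) = 5680 + (109*(4*(-2)) + (1/4)*(-9)) = 5680 + (109*(-8) - 9/4) = 5680 + (-872 - 9/4) = 5680 - 3497/4 = 19223/4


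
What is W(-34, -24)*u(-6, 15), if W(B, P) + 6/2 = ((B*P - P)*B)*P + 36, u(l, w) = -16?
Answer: -10967568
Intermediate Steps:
W(B, P) = 33 + B*P*(-P + B*P) (W(B, P) = -3 + (((B*P - P)*B)*P + 36) = -3 + (((-P + B*P)*B)*P + 36) = -3 + ((B*(-P + B*P))*P + 36) = -3 + (B*P*(-P + B*P) + 36) = -3 + (36 + B*P*(-P + B*P)) = 33 + B*P*(-P + B*P))
W(-34, -24)*u(-6, 15) = (33 + (-34)²*(-24)² - 1*(-34)*(-24)²)*(-16) = (33 + 1156*576 - 1*(-34)*576)*(-16) = (33 + 665856 + 19584)*(-16) = 685473*(-16) = -10967568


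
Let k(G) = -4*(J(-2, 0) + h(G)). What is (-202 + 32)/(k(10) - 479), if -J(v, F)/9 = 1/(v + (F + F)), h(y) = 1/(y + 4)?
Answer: 1190/3481 ≈ 0.34186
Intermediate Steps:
h(y) = 1/(4 + y)
J(v, F) = -9/(v + 2*F) (J(v, F) = -9/(v + (F + F)) = -9/(v + 2*F))
k(G) = -18 - 4/(4 + G) (k(G) = -4*(-9/(-2 + 2*0) + 1/(4 + G)) = -4*(-9/(-2 + 0) + 1/(4 + G)) = -4*(-9/(-2) + 1/(4 + G)) = -4*(-9*(-½) + 1/(4 + G)) = -4*(9/2 + 1/(4 + G)) = -18 - 4/(4 + G))
(-202 + 32)/(k(10) - 479) = (-202 + 32)/(2*(-38 - 9*10)/(4 + 10) - 479) = -170/(2*(-38 - 90)/14 - 479) = -170/(2*(1/14)*(-128) - 479) = -170/(-128/7 - 479) = -170/(-3481/7) = -170*(-7/3481) = 1190/3481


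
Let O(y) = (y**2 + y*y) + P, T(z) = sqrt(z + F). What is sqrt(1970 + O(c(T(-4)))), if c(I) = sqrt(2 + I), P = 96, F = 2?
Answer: sqrt(2070 + 2*I*sqrt(2)) ≈ 45.497 + 0.0311*I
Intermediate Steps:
T(z) = sqrt(2 + z) (T(z) = sqrt(z + 2) = sqrt(2 + z))
O(y) = 96 + 2*y**2 (O(y) = (y**2 + y*y) + 96 = (y**2 + y**2) + 96 = 2*y**2 + 96 = 96 + 2*y**2)
sqrt(1970 + O(c(T(-4)))) = sqrt(1970 + (96 + 2*(sqrt(2 + sqrt(2 - 4)))**2)) = sqrt(1970 + (96 + 2*(sqrt(2 + sqrt(-2)))**2)) = sqrt(1970 + (96 + 2*(sqrt(2 + I*sqrt(2)))**2)) = sqrt(1970 + (96 + 2*(2 + I*sqrt(2)))) = sqrt(1970 + (96 + (4 + 2*I*sqrt(2)))) = sqrt(1970 + (100 + 2*I*sqrt(2))) = sqrt(2070 + 2*I*sqrt(2))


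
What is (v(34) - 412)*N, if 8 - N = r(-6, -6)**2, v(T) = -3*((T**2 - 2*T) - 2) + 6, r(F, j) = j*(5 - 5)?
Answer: -29312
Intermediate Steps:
r(F, j) = 0 (r(F, j) = j*0 = 0)
v(T) = 12 - 3*T**2 + 6*T (v(T) = -3*(-2 + T**2 - 2*T) + 6 = (6 - 3*T**2 + 6*T) + 6 = 12 - 3*T**2 + 6*T)
N = 8 (N = 8 - 1*0**2 = 8 - 1*0 = 8 + 0 = 8)
(v(34) - 412)*N = ((12 - 3*34**2 + 6*34) - 412)*8 = ((12 - 3*1156 + 204) - 412)*8 = ((12 - 3468 + 204) - 412)*8 = (-3252 - 412)*8 = -3664*8 = -29312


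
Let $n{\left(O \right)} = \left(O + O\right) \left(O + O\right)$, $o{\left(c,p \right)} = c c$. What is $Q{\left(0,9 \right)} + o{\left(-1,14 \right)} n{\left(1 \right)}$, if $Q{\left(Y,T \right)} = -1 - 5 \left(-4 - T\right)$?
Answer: $68$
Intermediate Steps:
$o{\left(c,p \right)} = c^{2}$
$Q{\left(Y,T \right)} = 19 + 5 T$ ($Q{\left(Y,T \right)} = -1 + \left(20 + 5 T\right) = 19 + 5 T$)
$n{\left(O \right)} = 4 O^{2}$ ($n{\left(O \right)} = 2 O 2 O = 4 O^{2}$)
$Q{\left(0,9 \right)} + o{\left(-1,14 \right)} n{\left(1 \right)} = \left(19 + 5 \cdot 9\right) + \left(-1\right)^{2} \cdot 4 \cdot 1^{2} = \left(19 + 45\right) + 1 \cdot 4 \cdot 1 = 64 + 1 \cdot 4 = 64 + 4 = 68$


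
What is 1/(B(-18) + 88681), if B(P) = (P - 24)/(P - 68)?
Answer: 43/3813304 ≈ 1.1276e-5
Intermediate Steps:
B(P) = (-24 + P)/(-68 + P)
1/(B(-18) + 88681) = 1/((-24 - 18)/(-68 - 18) + 88681) = 1/(-42/(-86) + 88681) = 1/(-1/86*(-42) + 88681) = 1/(21/43 + 88681) = 1/(3813304/43) = 43/3813304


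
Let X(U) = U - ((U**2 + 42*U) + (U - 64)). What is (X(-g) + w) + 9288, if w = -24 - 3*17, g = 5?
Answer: 9462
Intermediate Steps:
X(U) = 64 - U**2 - 42*U (X(U) = U - ((U**2 + 42*U) + (-64 + U)) = U - (-64 + U**2 + 43*U) = U + (64 - U**2 - 43*U) = 64 - U**2 - 42*U)
w = -75 (w = -24 - 51 = -75)
(X(-g) + w) + 9288 = ((64 - (-1*5)**2 - (-42)*5) - 75) + 9288 = ((64 - 1*(-5)**2 - 42*(-5)) - 75) + 9288 = ((64 - 1*25 + 210) - 75) + 9288 = ((64 - 25 + 210) - 75) + 9288 = (249 - 75) + 9288 = 174 + 9288 = 9462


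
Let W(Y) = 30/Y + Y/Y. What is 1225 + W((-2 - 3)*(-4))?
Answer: 2455/2 ≈ 1227.5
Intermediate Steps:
W(Y) = 1 + 30/Y (W(Y) = 30/Y + 1 = 1 + 30/Y)
1225 + W((-2 - 3)*(-4)) = 1225 + (30 + (-2 - 3)*(-4))/(((-2 - 3)*(-4))) = 1225 + (30 - 5*(-4))/((-5*(-4))) = 1225 + (30 + 20)/20 = 1225 + (1/20)*50 = 1225 + 5/2 = 2455/2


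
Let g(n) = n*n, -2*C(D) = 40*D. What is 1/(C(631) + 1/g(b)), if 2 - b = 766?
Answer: -583696/7366243519 ≈ -7.9239e-5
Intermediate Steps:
b = -764 (b = 2 - 1*766 = 2 - 766 = -764)
C(D) = -20*D
g(n) = n²
1/(C(631) + 1/g(b)) = 1/(-20*631 + 1/((-764)²)) = 1/(-12620 + 1/583696) = 1/(-7366243519/583696) = -583696/7366243519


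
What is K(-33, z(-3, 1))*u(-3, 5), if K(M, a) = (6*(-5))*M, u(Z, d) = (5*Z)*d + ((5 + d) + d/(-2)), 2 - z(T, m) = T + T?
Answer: -66825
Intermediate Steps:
z(T, m) = 2 - 2*T (z(T, m) = 2 - (T + T) = 2 - 2*T)
u(Z, d) = 5 + d/2 + 5*Z*d (u(Z, d) = 5*Z*d + ((5 + d) + d*(-½)) = 5*Z*d + ((5 + d) - d/2) = 5*Z*d + (5 + d/2) = 5 + d/2 + 5*Z*d)
K(M, a) = -30*M
K(-33, z(-3, 1))*u(-3, 5) = (-30*(-33))*(5 + (½)*5 + 5*(-3)*5) = 990*(5 + 5/2 - 75) = 990*(-135/2) = -66825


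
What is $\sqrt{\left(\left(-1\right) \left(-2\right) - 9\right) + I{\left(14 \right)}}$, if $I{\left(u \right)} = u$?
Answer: $\sqrt{7} \approx 2.6458$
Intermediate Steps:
$\sqrt{\left(\left(-1\right) \left(-2\right) - 9\right) + I{\left(14 \right)}} = \sqrt{\left(\left(-1\right) \left(-2\right) - 9\right) + 14} = \sqrt{\left(2 - 9\right) + 14} = \sqrt{-7 + 14} = \sqrt{7}$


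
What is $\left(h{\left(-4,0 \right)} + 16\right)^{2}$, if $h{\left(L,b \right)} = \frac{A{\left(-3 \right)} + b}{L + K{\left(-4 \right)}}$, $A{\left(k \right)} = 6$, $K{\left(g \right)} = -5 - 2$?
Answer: $\frac{28900}{121} \approx 238.84$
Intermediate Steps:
$K{\left(g \right)} = -7$ ($K{\left(g \right)} = -5 - 2 = -7$)
$h{\left(L,b \right)} = \frac{6 + b}{-7 + L}$ ($h{\left(L,b \right)} = \frac{6 + b}{L - 7} = \frac{6 + b}{-7 + L}$)
$\left(h{\left(-4,0 \right)} + 16\right)^{2} = \left(\frac{6 + 0}{-7 - 4} + 16\right)^{2} = \left(\frac{1}{-11} \cdot 6 + 16\right)^{2} = \left(\left(- \frac{1}{11}\right) 6 + 16\right)^{2} = \left(- \frac{6}{11} + 16\right)^{2} = \left(\frac{170}{11}\right)^{2} = \frac{28900}{121}$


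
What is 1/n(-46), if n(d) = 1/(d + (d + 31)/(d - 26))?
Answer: -1099/24 ≈ -45.792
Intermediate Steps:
n(d) = 1/(d + (31 + d)/(-26 + d))
1/n(-46) = 1/((-26 - 46)/(31 + (-46)² - 25*(-46))) = 1/(-72/(31 + 2116 + 1150)) = 1/(-72/3297) = 1/((1/3297)*(-72)) = 1/(-24/1099) = -1099/24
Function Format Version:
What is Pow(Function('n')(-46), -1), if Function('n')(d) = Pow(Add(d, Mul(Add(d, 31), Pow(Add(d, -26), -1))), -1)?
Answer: Rational(-1099, 24) ≈ -45.792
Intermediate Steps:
Function('n')(d) = Pow(Add(d, Mul(Pow(Add(-26, d), -1), Add(31, d))), -1) (Function('n')(d) = Pow(Add(d, Mul(Add(31, d), Pow(Add(-26, d), -1))), -1) = Pow(Add(d, Mul(Pow(Add(-26, d), -1), Add(31, d))), -1))
Pow(Function('n')(-46), -1) = Pow(Mul(Pow(Add(31, Pow(-46, 2), Mul(-25, -46)), -1), Add(-26, -46)), -1) = Pow(Mul(Pow(Add(31, 2116, 1150), -1), -72), -1) = Pow(Mul(Pow(3297, -1), -72), -1) = Pow(Mul(Rational(1, 3297), -72), -1) = Pow(Rational(-24, 1099), -1) = Rational(-1099, 24)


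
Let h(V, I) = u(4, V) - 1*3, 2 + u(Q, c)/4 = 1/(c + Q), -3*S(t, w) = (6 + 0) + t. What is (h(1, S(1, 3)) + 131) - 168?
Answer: -236/5 ≈ -47.200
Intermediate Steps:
S(t, w) = -2 - t/3 (S(t, w) = -((6 + 0) + t)/3 = -(6 + t)/3 = -2 - t/3)
u(Q, c) = -8 + 4/(Q + c) (u(Q, c) = -8 + 4/(c + Q) = -8 + 4/(Q + c))
h(V, I) = -3 + 4*(-7 - 2*V)/(4 + V) (h(V, I) = 4*(1 - 2*4 - 2*V)/(4 + V) - 1*3 = 4*(1 - 8 - 2*V)/(4 + V) - 3 = 4*(-7 - 2*V)/(4 + V) - 3 = -3 + 4*(-7 - 2*V)/(4 + V))
(h(1, S(1, 3)) + 131) - 168 = ((-40 - 11*1)/(4 + 1) + 131) - 168 = ((-40 - 11)/5 + 131) - 168 = ((⅕)*(-51) + 131) - 168 = (-51/5 + 131) - 168 = 604/5 - 168 = -236/5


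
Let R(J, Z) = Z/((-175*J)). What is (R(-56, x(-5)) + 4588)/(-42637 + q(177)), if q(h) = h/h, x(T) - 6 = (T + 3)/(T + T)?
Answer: -224812031/2089164000 ≈ -0.10761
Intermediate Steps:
x(T) = 6 + (3 + T)/(2*T) (x(T) = 6 + (T + 3)/(T + T) = 6 + (3 + T)/((2*T)) = 6 + (3 + T)*(1/(2*T)) = 6 + (3 + T)/(2*T))
R(J, Z) = -Z/(175*J) (R(J, Z) = Z*(-1/(175*J)) = -Z/(175*J))
q(h) = 1
(R(-56, x(-5)) + 4588)/(-42637 + q(177)) = (-1/175*(½)*(3 + 13*(-5))/(-5)/(-56) + 4588)/(-42637 + 1) = (-1/175*(½)*(-⅕)*(3 - 65)*(-1/56) + 4588)/(-42636) = (-1/175*(½)*(-⅕)*(-62)*(-1/56) + 4588)*(-1/42636) = (-1/175*31/5*(-1/56) + 4588)*(-1/42636) = (31/49000 + 4588)*(-1/42636) = (224812031/49000)*(-1/42636) = -224812031/2089164000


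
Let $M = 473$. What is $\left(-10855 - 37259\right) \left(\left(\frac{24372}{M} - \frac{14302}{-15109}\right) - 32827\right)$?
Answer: $\frac{1024500260421630}{649687} \approx 1.5769 \cdot 10^{9}$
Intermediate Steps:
$\left(-10855 - 37259\right) \left(\left(\frac{24372}{M} - \frac{14302}{-15109}\right) - 32827\right) = \left(-10855 - 37259\right) \left(\left(\frac{24372}{473} - \frac{14302}{-15109}\right) - 32827\right) = - 48114 \left(\left(24372 \cdot \frac{1}{473} - - \frac{14302}{15109}\right) - 32827\right) = - 48114 \left(\left(\frac{24372}{473} + \frac{14302}{15109}\right) - 32827\right) = - 48114 \left(\frac{375001394}{7146557} - 32827\right) = \left(-48114\right) \left(- \frac{234225025245}{7146557}\right) = \frac{1024500260421630}{649687}$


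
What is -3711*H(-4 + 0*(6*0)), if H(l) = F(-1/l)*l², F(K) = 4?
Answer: -237504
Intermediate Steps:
H(l) = 4*l²
-3711*H(-4 + 0*(6*0)) = -14844*(-4 + 0*(6*0))² = -14844*(-4 + 0*0)² = -14844*(-4 + 0)² = -14844*(-4)² = -14844*16 = -3711*64 = -237504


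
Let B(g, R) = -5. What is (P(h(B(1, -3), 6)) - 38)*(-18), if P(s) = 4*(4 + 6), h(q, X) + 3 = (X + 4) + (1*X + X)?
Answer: -36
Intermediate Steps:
h(q, X) = 1 + 3*X (h(q, X) = -3 + ((X + 4) + (1*X + X)) = -3 + ((4 + X) + (X + X)) = -3 + ((4 + X) + 2*X) = -3 + (4 + 3*X) = 1 + 3*X)
P(s) = 40 (P(s) = 4*10 = 40)
(P(h(B(1, -3), 6)) - 38)*(-18) = (40 - 38)*(-18) = 2*(-18) = -36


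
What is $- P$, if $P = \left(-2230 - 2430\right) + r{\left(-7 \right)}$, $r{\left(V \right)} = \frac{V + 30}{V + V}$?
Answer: $\frac{65263}{14} \approx 4661.6$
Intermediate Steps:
$r{\left(V \right)} = \frac{30 + V}{2 V}$
$P = - \frac{65263}{14}$ ($P = \left(-2230 - 2430\right) + \frac{30 - 7}{2 \left(-7\right)} = -4660 + \frac{1}{2} \left(- \frac{1}{7}\right) 23 = -4660 - \frac{23}{14} = - \frac{65263}{14} \approx -4661.6$)
$- P = \left(-1\right) \left(- \frac{65263}{14}\right) = \frac{65263}{14}$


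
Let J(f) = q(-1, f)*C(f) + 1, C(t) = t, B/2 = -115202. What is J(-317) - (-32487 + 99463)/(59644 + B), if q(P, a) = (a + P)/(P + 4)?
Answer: 717264407/21345 ≈ 33603.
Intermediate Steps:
B = -230404 (B = 2*(-115202) = -230404)
q(P, a) = (P + a)/(4 + P)
J(f) = 1 + f*(-⅓ + f/3) (J(f) = ((-1 + f)/(4 - 1))*f + 1 = ((-1 + f)/3)*f + 1 = (-⅓ + f/3)*f + 1 = f*(-⅓ + f/3) + 1 = 1 + f*(-⅓ + f/3))
J(-317) - (-32487 + 99463)/(59644 + B) = (1 + (⅓)*(-317)*(-1 - 317)) - (-32487 + 99463)/(59644 - 230404) = (1 + (⅓)*(-317)*(-318)) - 66976/(-170760) = (1 + 33602) - 66976*(-1)/170760 = 33603 - 1*(-8372/21345) = 33603 + 8372/21345 = 717264407/21345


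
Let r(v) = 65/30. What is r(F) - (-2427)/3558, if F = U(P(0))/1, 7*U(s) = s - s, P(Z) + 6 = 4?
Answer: 5068/1779 ≈ 2.8488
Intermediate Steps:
P(Z) = -2 (P(Z) = -6 + 4 = -2)
U(s) = 0 (U(s) = (s - s)/7 = (⅐)*0 = 0)
F = 0 (F = 0/1 = 0*1 = 0)
r(v) = 13/6 (r(v) = 65*(1/30) = 13/6)
r(F) - (-2427)/3558 = 13/6 - (-2427)/3558 = 13/6 - 1*(-809/1186) = 13/6 + 809/1186 = 5068/1779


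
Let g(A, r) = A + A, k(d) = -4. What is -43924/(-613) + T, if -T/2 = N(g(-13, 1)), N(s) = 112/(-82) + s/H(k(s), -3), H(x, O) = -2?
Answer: 1216082/25133 ≈ 48.386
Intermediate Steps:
g(A, r) = 2*A
N(s) = -56/41 - s/2 (N(s) = 112/(-82) + s/(-2) = 112*(-1/82) + s*(-½) = -56/41 - s/2)
T = -954/41 (T = -2*(-56/41 - (-13)) = -2*(-56/41 - ½*(-26)) = -2*(-56/41 + 13) = -2*477/41 = -954/41 ≈ -23.268)
-43924/(-613) + T = -43924/(-613) - 954/41 = -43924*(-1/613) - 954/41 = 43924/613 - 954/41 = 1216082/25133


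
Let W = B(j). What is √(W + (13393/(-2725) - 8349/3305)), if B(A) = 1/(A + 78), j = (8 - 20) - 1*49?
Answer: I*√276872765975033/6124165 ≈ 2.717*I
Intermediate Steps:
j = -61 (j = -12 - 49 = -61)
B(A) = 1/(78 + A)
W = 1/17 (W = 1/(78 - 61) = 1/17 ≈ 0.058824)
√(W + (13393/(-2725) - 8349/3305)) = √(1/17 + (13393/(-2725) - 8349/3305)) = √(1/17 + (13393*(-1/2725) - 8349*1/3305)) = √(1/17 + (-13393/2725 - 8349/3305)) = √(1/17 - 13402978/1801225) = √(-226049401/30620825) = I*√276872765975033/6124165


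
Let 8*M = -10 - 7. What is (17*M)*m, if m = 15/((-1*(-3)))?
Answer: -1445/8 ≈ -180.63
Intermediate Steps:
M = -17/8 (M = (-10 - 7)/8 = (1/8)*(-17) = -17/8 ≈ -2.1250)
m = 5 (m = 15/3 = 15*(1/3) = 5)
(17*M)*m = (17*(-17/8))*5 = -289/8*5 = -1445/8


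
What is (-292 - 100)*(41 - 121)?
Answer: 31360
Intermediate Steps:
(-292 - 100)*(41 - 121) = -392*(-80) = 31360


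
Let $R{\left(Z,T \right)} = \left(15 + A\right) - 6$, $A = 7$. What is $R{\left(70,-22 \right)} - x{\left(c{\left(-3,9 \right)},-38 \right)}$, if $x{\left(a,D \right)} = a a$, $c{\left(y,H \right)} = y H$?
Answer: $-713$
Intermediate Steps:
$c{\left(y,H \right)} = H y$
$R{\left(Z,T \right)} = 16$ ($R{\left(Z,T \right)} = \left(15 + 7\right) - 6 = 22 - 6 = 16$)
$x{\left(a,D \right)} = a^{2}$
$R{\left(70,-22 \right)} - x{\left(c{\left(-3,9 \right)},-38 \right)} = 16 - \left(9 \left(-3\right)\right)^{2} = 16 - \left(-27\right)^{2} = 16 - 729 = -713$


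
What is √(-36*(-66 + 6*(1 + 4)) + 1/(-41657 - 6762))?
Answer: √3038341782637/48419 ≈ 36.000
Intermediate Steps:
√(-36*(-66 + 6*(1 + 4)) + 1/(-41657 - 6762)) = √(-36*(-66 + 6*5) + 1/(-48419)) = √(-36*(-66 + 30) - 1/48419) = √(-36*(-36) - 1/48419) = √(1296 - 1/48419) = √(62751023/48419) = √3038341782637/48419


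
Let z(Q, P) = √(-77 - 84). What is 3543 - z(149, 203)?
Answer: 3543 - I*√161 ≈ 3543.0 - 12.689*I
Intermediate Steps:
z(Q, P) = I*√161 (z(Q, P) = √(-161) = I*√161)
3543 - z(149, 203) = 3543 - I*√161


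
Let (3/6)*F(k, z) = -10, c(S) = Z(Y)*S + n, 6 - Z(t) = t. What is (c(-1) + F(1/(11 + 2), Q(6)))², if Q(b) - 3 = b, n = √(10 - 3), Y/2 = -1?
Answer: (28 - √7)² ≈ 642.84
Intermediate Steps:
Y = -2 (Y = 2*(-1) = -2)
Z(t) = 6 - t
n = √7 ≈ 2.6458
Q(b) = 3 + b
c(S) = √7 + 8*S (c(S) = (6 - 1*(-2))*S + √7 = (6 + 2)*S + √7 = 8*S + √7 = √7 + 8*S)
F(k, z) = -20 (F(k, z) = 2*(-10) = -20)
(c(-1) + F(1/(11 + 2), Q(6)))² = ((√7 + 8*(-1)) - 20)² = ((√7 - 8) - 20)² = ((-8 + √7) - 20)² = (-28 + √7)²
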